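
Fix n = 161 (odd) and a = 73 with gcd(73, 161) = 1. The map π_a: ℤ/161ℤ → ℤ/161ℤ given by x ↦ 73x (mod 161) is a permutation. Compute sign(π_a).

Start at x=4: 4 → 131 → 64 → 3 → 58 → 48 → 123 → … (one orbit).
Cycle type of π: 66×2 + 11×2 + 6 + 1; total 6 cycles.
161 − 6 = 155 transpositions; sign(π) = (−1)^155 = -1.
Zolotarev: (73|161) = -1, matching the cycle-count sign.

-1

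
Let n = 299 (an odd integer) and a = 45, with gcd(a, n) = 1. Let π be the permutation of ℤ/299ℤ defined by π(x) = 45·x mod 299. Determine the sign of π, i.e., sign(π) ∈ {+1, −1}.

+1

Start at x=275: 275 → 116 → 137 → 185 → 252 → 277 → 206 → … (one orbit).
Decompose π into cycles: lengths [12, 12, 12, 12, 12, 12, 12, 12, 12, 12, 12, 12, 12, 12, 12, 12, 12, 12, 12, 12, 12, 12, 12, 2, 2, 2, 2, 2, 2, 2, 2, 2, 2, 2, 1] (35 cycles, including the fixed point 0).
35 cycles on 299: each ℓ→(−1)^(ℓ−1), product (−1)^264 = +1.
Via Zolotarev, sign(π_{45}) = (45|299) = +1.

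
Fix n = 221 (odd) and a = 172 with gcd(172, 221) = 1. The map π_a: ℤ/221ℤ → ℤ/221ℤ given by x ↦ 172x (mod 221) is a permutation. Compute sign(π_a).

Start at x=66: 66 → 81 → 9 → 1 → 172 → 191 → 144 → … (one orbit).
π_172 has 15 disjoint cycles with lengths [24, 24, 24, 24, 24, 24, 24, 24, 8, 8, 3, 3, 3, 3, 1] on {0,…,220}.
With 15 cycles on 221 points, sign = (−1)^{221−15} = +1.
Zolotarev: (172|221) = +1, matching the cycle-count sign.

+1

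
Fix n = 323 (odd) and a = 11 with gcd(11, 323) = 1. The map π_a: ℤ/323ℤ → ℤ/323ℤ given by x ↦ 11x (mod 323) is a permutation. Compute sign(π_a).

Start at x=248: 248 → 144 → 292 → 305 → 125 → 83 → 267 → … (one orbit).
14 cycles of lengths [48, 48, 48, 48, 48, 48, 16, 3, 3, 3, 3, 3, 3, 1].
323 − 14 = 309 transpositions; sign(π) = (−1)^309 = -1.

-1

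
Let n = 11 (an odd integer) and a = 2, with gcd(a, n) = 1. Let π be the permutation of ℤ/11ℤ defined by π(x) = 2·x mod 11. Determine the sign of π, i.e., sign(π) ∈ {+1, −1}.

-1

Start at x=10: 10 → 9 → 7 → 3 → 6 → 1 → 2 → … (one orbit).
Decompose π into cycles: lengths [10, 1] (2 cycles, including the fixed point 0).
sign(π) = (−1)^{n − #cycles} = (−1)^{11−2} = (−1)^9 = -1.
Check: (2/11) = -1 by Zolotarev.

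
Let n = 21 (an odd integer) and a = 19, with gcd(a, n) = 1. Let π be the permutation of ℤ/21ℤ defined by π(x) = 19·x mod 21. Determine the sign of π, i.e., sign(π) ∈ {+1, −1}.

Trace 13: π^k(13) = [13, 16, 10, 1, 19, 4] for k=0..5.
Cycle lengths of π_19 on ℤ/21ℤ: [6, 6, 6, 1, 1, 1]; 6 cycles in total.
sign(π) = (−1)^{n − #cycles} = (−1)^{21−6} = (−1)^15 = -1.

-1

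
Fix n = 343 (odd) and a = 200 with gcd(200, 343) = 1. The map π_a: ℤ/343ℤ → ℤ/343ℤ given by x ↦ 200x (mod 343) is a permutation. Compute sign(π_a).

Start at x=298: 298 → 261 → 64 → 109 → 191 → 127 → 18 → … (one orbit).
The orbit structure of x ↦ 200x mod 343: 7 orbits of sizes [147, 147, 21, 21, 3, 3, 1].
7 cycles on 343: each ℓ→(−1)^(ℓ−1), product (−1)^336 = +1.
Check: (200/343) = +1 by Zolotarev.

+1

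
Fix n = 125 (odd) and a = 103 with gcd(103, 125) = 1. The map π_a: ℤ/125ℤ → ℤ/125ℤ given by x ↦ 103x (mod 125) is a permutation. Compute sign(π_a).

Start at x=16: 16 → 23 → 119 → 7 → 96 → 13 → 89 → … (one orbit).
4 cycles of lengths [100, 20, 4, 1].
Σ(ℓ_i−1) = 125−4 = 121; sign = (−1)^121 = -1.

-1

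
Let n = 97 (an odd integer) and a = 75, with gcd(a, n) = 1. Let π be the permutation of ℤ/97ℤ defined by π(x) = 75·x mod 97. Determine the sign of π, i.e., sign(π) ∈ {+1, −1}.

+1

Start at x=22: 22 → 1 → 75 → 96 → 22 (one orbit).
π_75 has 25 disjoint cycles with lengths [4, 4, 4, 4, 4, 4, 4, 4, 4, 4, 4, 4, 4, 4, 4, 4, 4, 4, 4, 4, 4, 4, 4, 4, 1] on {0,…,96}.
97 − 25 = 72 transpositions; sign(π) = (−1)^72 = +1.
(75|97)_J = +1 (Zolotarev's lemma cross-check).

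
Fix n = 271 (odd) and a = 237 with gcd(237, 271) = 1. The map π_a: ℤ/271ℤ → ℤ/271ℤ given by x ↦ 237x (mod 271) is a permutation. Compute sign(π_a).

Orbit of 191 under x↦237x: [191, 10, 202, 178, 181, 79, 24]… (length divides ord_271(237)).
Decompose π into cycles: lengths [90, 90, 90, 1] (4 cycles, including the fixed point 0).
sign(π) = (−1)^{n − #cycles} = (−1)^{271−4} = (−1)^267 = -1.
(237|271)_J = -1 (Zolotarev's lemma cross-check).

-1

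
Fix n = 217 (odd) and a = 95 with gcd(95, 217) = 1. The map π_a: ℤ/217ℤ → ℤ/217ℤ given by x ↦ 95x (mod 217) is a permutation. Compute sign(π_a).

+1

Start at x=128: 128 → 8 → 109 → 156 → 64 → 4 → 163 → … (one orbit).
21 cycles of lengths [15, 15, 15, 15, 15, 15, 15, 15, 15, 15, 15, 15, 5, 5, 5, 5, 5, 5, 3, 3, 1].
With 21 cycles on 217 points, sign = (−1)^{217−21} = +1.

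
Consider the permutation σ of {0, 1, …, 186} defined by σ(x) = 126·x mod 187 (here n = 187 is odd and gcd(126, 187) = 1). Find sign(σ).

Trace 25: π^k(25) = [25, 158, 86, 177, 49, 3, 4] for k=0..6.
Decompose π into cycles: lengths [80, 80, 16, 5, 5, 1] (6 cycles, including the fixed point 0).
187 − 6 = 181 transpositions; sign(π) = (−1)^181 = -1.

-1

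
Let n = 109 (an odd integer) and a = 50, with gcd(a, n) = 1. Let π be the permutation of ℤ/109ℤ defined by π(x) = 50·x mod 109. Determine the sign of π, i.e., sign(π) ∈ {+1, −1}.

-1

Orbit of 97 under x↦50x: [97, 54, 84, 58, 66, 30, 83]… (length divides ord_109(50)).
Decompose π into cycles: lengths [108, 1] (2 cycles, including the fixed point 0).
2 cycles on 109: each ℓ→(−1)^(ℓ−1), product (−1)^107 = -1.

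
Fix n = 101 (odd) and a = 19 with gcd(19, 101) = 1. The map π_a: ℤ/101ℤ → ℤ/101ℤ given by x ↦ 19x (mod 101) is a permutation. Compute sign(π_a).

Orbit of 78 under x↦19x: [78, 68, 80, 5, 95, 88, 56]… (length divides ord_101(19)).
Cycle type of π: 25×4 + 1; total 5 cycles.
n − c = 101 − 5 = 96; sign = (−1)^96 = +1.

+1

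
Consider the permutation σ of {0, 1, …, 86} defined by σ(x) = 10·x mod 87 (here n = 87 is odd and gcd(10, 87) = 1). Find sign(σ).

-1

Start at x=52: 52 → 85 → 67 → 61 → 1 → 10 → 13 → … (one orbit).
6 cycles of lengths [28, 28, 28, 1, 1, 1].
n − c = 87 − 6 = 81; sign = (−1)^81 = -1.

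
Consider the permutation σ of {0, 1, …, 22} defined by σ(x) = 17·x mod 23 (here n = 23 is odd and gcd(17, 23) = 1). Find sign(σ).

Trace 3: π^k(3) = [3, 5, 16, 19, 1, 17, 13] for k=0..6.
Cycle type of π: 22 + 1; total 2 cycles.
n − c = 23 − 2 = 21; sign = (−1)^21 = -1.

-1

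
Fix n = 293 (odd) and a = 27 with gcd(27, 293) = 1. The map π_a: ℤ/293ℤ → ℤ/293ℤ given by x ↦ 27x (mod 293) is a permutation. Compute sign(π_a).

-1

Trace 24: π^k(24) = [24, 62, 209, 76, 1, 27, 143] for k=0..6.
2 cycles of lengths [292, 1].
Σ(ℓ_i−1) = 293−2 = 291; sign = (−1)^291 = -1.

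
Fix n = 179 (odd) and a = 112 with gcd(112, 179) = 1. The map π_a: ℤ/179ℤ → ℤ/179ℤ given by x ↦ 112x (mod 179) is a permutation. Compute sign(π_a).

-1

Start at x=123: 123 → 172 → 111 → 81 → 122 → 60 → 97 → … (one orbit).
Decompose π into cycles: lengths [178, 1] (2 cycles, including the fixed point 0).
n − c = 179 − 2 = 177; sign = (−1)^177 = -1.
Via Zolotarev, sign(π_{112}) = (112|179) = -1.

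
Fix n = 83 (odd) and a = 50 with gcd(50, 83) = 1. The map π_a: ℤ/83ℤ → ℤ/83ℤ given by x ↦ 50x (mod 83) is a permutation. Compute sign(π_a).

Trace 70: π^k(70) = [70, 14, 36, 57, 28, 72, 31] for k=0..6.
Decompose π into cycles: lengths [82, 1] (2 cycles, including the fixed point 0).
Σ(ℓ_i−1) = 83−2 = 81; sign = (−1)^81 = -1.
The Jacobi symbol (50|83) = -1 (Zolotarev) agrees.

-1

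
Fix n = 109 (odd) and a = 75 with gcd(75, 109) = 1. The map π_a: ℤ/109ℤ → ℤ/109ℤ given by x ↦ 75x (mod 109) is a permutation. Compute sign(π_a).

+1

Start at x=66: 66 → 45 → 105 → 27 → 63 → 38 → 16 → … (one orbit).
The orbit structure of x ↦ 75x mod 109: 13 orbits of sizes [9, 9, 9, 9, 9, 9, 9, 9, 9, 9, 9, 9, 1].
With 13 cycles on 109 points, sign = (−1)^{109−13} = +1.
Via Zolotarev, sign(π_{75}) = (75|109) = +1.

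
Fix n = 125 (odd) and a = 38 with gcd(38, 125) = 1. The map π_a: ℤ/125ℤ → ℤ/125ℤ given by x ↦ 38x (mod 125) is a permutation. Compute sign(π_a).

Start at x=83: 83 → 29 → 102 → 1 → 38 → 69 → 122 → … (one orbit).
The orbit structure of x ↦ 38x mod 125: 4 orbits of sizes [100, 20, 4, 1].
4 cycles on 125: each ℓ→(−1)^(ℓ−1), product (−1)^121 = -1.
Via Zolotarev, sign(π_{38}) = (38|125) = -1.

-1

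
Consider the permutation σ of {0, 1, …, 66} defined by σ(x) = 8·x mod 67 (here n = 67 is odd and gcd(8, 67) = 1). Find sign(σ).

-1

Start at x=5: 5 → 40 → 52 → 14 → 45 → 25 → 66 → … (one orbit).
π_8 has 4 disjoint cycles with lengths [22, 22, 22, 1] on {0,…,66}.
With 4 cycles on 67 points, sign = (−1)^{67−4} = -1.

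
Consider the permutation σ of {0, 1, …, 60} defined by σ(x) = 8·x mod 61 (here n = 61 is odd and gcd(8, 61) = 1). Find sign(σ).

Orbit of 58 under x↦8x: [58, 37, 52, 50, 34, 28, 41]… (length divides ord_61(8)).
4 cycles of lengths [20, 20, 20, 1].
Σ(ℓ_i−1) = 61−4 = 57; sign = (−1)^57 = -1.
The Jacobi symbol (8|61) = -1 (Zolotarev) agrees.

-1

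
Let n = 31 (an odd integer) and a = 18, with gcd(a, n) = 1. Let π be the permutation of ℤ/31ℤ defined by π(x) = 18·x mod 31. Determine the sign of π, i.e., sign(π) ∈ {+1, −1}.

Trace 2: π^k(2) = [2, 5, 28, 8, 20, 19, 1] for k=0..6.
Decompose π into cycles: lengths [15, 15, 1] (3 cycles, including the fixed point 0).
3 cycles on 31: each ℓ→(−1)^(ℓ−1), product (−1)^28 = +1.

+1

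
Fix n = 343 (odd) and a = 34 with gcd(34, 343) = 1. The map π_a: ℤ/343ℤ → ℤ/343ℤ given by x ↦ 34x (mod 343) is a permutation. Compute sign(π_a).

Start at x=76: 76 → 183 → 48 → 260 → 265 → 92 → 41 → … (one orbit).
Cycle lengths of π_34 on ℤ/343ℤ: [98, 98, 98, 14, 14, 14, 2, 2, 2, 1]; 10 cycles in total.
With 10 cycles on 343 points, sign = (−1)^{343−10} = -1.

-1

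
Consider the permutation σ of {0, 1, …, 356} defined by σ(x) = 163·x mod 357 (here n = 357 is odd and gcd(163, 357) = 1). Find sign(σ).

-1

Trace 163: π^k(163) = [163, 151, 337, 310, 193, 43, 226] for k=0..6.
π_163 has 18 disjoint cycles with lengths [48, 48, 48, 48, 48, 48, 16, 16, 16, 3, 3, 3, 3, 3, 3, 1, 1, 1] on {0,…,356}.
n − c = 357 − 18 = 339; sign = (−1)^339 = -1.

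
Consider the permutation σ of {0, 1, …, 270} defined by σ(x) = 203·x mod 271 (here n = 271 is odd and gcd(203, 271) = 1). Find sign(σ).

-1

Start at x=26: 26 → 129 → 171 → 25 → 197 → 154 → 97 → … (one orbit).
Cycle lengths of π_203 on ℤ/271ℤ: [270, 1]; 2 cycles in total.
With 2 cycles on 271 points, sign = (−1)^{271−2} = -1.
The Jacobi symbol (203|271) = -1 (Zolotarev) agrees.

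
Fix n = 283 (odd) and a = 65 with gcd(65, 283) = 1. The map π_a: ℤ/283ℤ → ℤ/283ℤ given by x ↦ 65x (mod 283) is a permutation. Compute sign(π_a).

-1

Start at x=228: 228 → 104 → 251 → 184 → 74 → 282 → 218 → … (one orbit).
π_65 has 2 disjoint cycles with lengths [282, 1] on {0,…,282}.
sign(π) = (−1)^{n − #cycles} = (−1)^{283−2} = (−1)^281 = -1.
Check: (65/283) = -1 by Zolotarev.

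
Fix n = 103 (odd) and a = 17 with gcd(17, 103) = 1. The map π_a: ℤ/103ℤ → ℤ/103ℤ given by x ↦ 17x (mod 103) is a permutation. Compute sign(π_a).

Start at x=15: 15 → 49 → 9 → 50 → 26 → 30 → 98 → … (one orbit).
Cycle type of π: 51×2 + 1; total 3 cycles.
103 − 3 = 100 transpositions; sign(π) = (−1)^100 = +1.
Check: (17/103) = +1 by Zolotarev.

+1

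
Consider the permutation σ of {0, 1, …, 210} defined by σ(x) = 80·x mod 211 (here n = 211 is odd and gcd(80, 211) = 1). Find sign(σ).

Orbit of 101 under x↦80x: [101, 62, 107, 120, 105, 171, 176]… (length divides ord_211(80)).
Decompose π into cycles: lengths [105, 105, 1] (3 cycles, including the fixed point 0).
Σ(ℓ_i−1) = 211−3 = 208; sign = (−1)^208 = +1.
Via Zolotarev, sign(π_{80}) = (80|211) = +1.

+1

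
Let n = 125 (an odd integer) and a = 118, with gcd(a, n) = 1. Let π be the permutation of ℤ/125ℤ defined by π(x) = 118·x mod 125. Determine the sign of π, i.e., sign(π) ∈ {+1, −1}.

-1

Start at x=99: 99 → 57 → 101 → 43 → 74 → 107 → 1 → … (one orbit).
The orbit structure of x ↦ 118x mod 125: 12 orbits of sizes [20, 20, 20, 20, 20, 4, 4, 4, 4, 4, 4, 1].
With 12 cycles on 125 points, sign = (−1)^{125−12} = -1.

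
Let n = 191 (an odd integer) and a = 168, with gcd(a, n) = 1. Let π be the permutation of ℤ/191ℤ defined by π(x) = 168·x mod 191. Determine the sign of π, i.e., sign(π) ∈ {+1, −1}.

Start at x=75: 75 → 185 → 138 → 73 → 40 → 35 → 150 → … (one orbit).
2 cycles of lengths [190, 1].
Σ(ℓ_i−1) = 191−2 = 189; sign = (−1)^189 = -1.

-1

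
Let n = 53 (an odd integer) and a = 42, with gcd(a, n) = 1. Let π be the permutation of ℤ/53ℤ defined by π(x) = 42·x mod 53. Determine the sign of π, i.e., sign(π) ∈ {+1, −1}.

+1

Start at x=28: 28 → 10 → 49 → 44 → 46 → 24 → 1 → … (one orbit).
The orbit structure of x ↦ 42x mod 53: 5 orbits of sizes [13, 13, 13, 13, 1].
With 5 cycles on 53 points, sign = (−1)^{53−5} = +1.
Via Zolotarev, sign(π_{42}) = (42|53) = +1.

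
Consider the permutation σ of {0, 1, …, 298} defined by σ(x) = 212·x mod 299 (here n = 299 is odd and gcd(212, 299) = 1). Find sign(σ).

-1

Start at x=35: 35 → 244 → 1 → 212 → 94 → 194 → 165 → … (one orbit).
π_212 has 8 disjoint cycles with lengths [66, 66, 66, 66, 22, 6, 6, 1] on {0,…,298}.
sign(π) = (−1)^{n − #cycles} = (−1)^{299−8} = (−1)^291 = -1.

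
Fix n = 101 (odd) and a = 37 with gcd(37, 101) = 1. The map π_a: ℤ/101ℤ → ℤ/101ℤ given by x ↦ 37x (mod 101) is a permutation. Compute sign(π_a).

+1

Orbit of 87 under x↦37x: [87, 88, 24, 80, 31, 36, 19]… (length divides ord_101(37)).
Decompose π into cycles: lengths [25, 25, 25, 25, 1] (5 cycles, including the fixed point 0).
With 5 cycles on 101 points, sign = (−1)^{101−5} = +1.
(37|101)_J = +1 (Zolotarev's lemma cross-check).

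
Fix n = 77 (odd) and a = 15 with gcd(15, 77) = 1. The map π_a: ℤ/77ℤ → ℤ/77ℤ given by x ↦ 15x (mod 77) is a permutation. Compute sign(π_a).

Start at x=64: 64 → 36 → 1 → 15 → 71 → 64 (one orbit).
π_15 has 21 disjoint cycles with lengths [5, 5, 5, 5, 5, 5, 5, 5, 5, 5, 5, 5, 5, 5, 1, 1, 1, 1, 1, 1, 1] on {0,…,76}.
21 cycles on 77: each ℓ→(−1)^(ℓ−1), product (−1)^56 = +1.
Check: (15/77) = +1 by Zolotarev.

+1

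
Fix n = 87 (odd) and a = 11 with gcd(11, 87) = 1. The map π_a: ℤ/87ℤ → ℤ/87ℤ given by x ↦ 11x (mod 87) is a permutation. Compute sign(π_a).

+1

Orbit of 26 under x↦11x: [26, 25, 14, 67, 41, 16, 2]… (length divides ord_87(11)).
π_11 has 5 disjoint cycles with lengths [28, 28, 28, 2, 1] on {0,…,86}.
sign(π) = (−1)^{n − #cycles} = (−1)^{87−5} = (−1)^82 = +1.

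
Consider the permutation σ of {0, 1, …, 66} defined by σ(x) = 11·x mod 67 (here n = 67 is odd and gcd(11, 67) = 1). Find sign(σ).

-1

Orbit of 53 under x↦11x: [53, 47, 48, 59, 46, 37, 5]… (length divides ord_67(11)).
Cycle type of π: 66 + 1; total 2 cycles.
2 cycles on 67: each ℓ→(−1)^(ℓ−1), product (−1)^65 = -1.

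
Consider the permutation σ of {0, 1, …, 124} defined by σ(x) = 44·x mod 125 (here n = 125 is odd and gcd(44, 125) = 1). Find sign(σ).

+1

Orbit of 59 under x↦44x: [59, 96, 99, 106, 39, 91, 4]… (length divides ord_125(44)).
π_44 has 7 disjoint cycles with lengths [50, 50, 10, 10, 2, 2, 1] on {0,…,124}.
7 cycles on 125: each ℓ→(−1)^(ℓ−1), product (−1)^118 = +1.
The Jacobi symbol (44|125) = +1 (Zolotarev) agrees.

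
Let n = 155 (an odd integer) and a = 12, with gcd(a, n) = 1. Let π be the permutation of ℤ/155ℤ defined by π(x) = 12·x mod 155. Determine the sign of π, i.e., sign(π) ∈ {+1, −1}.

Trace 76: π^k(76) = [76, 137, 94, 43, 51, 147, 59] for k=0..6.
π_12 has 5 disjoint cycles with lengths [60, 60, 30, 4, 1] on {0,…,154}.
155 − 5 = 150 transpositions; sign(π) = (−1)^150 = +1.
Via Zolotarev, sign(π_{12}) = (12|155) = +1.

+1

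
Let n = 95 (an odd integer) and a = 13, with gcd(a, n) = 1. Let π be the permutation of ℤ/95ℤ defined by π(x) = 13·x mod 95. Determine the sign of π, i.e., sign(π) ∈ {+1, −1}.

Start at x=67: 67 → 16 → 18 → 44 → 2 → 26 → 53 → … (one orbit).
π_13 has 5 disjoint cycles with lengths [36, 36, 18, 4, 1] on {0,…,94}.
sign(π) = (−1)^{n − #cycles} = (−1)^{95−5} = (−1)^90 = +1.
Check: (13/95) = +1 by Zolotarev.

+1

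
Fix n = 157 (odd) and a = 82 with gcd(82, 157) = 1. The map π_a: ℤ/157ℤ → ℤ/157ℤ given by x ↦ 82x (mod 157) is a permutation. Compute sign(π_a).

+1

Trace 90: π^k(90) = [90, 1, 82, 130, 141, 101, 118] for k=0..6.
Decompose π into cycles: lengths [26, 26, 26, 26, 26, 26, 1] (7 cycles, including the fixed point 0).
7 cycles on 157: each ℓ→(−1)^(ℓ−1), product (−1)^150 = +1.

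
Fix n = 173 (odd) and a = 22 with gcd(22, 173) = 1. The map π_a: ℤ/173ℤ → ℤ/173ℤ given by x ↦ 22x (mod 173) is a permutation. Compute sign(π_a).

Start at x=132: 132 → 136 → 51 → 84 → 118 → 1 → 22 → … (one orbit).
Cycle type of π: 43×4 + 1; total 5 cycles.
With 5 cycles on 173 points, sign = (−1)^{173−5} = +1.

+1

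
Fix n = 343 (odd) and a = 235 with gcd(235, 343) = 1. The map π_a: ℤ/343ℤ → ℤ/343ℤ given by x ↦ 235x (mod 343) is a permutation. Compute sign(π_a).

Orbit of 155 under x↦235x: [155, 67, 310, 134, 277, 268, 211]… (length divides ord_343(235)).
π_235 has 7 disjoint cycles with lengths [147, 147, 21, 21, 3, 3, 1] on {0,…,342}.
Σ(ℓ_i−1) = 343−7 = 336; sign = (−1)^336 = +1.
The Jacobi symbol (235|343) = +1 (Zolotarev) agrees.

+1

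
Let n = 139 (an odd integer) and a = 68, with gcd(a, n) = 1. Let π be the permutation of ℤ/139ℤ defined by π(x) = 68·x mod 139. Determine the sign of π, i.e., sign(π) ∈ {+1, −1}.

-1

Start at x=82: 82 → 16 → 115 → 36 → 85 → 81 → 87 → … (one orbit).
π_68 has 2 disjoint cycles with lengths [138, 1] on {0,…,138}.
2 cycles on 139: each ℓ→(−1)^(ℓ−1), product (−1)^137 = -1.
Via Zolotarev, sign(π_{68}) = (68|139) = -1.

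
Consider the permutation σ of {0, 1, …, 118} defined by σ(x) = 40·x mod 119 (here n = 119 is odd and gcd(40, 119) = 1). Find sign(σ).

+1

Trace 5: π^k(5) = [5, 81, 27, 9, 3, 1, 40] for k=0..6.
Decompose π into cycles: lengths [48, 48, 16, 6, 1] (5 cycles, including the fixed point 0).
Σ(ℓ_i−1) = 119−5 = 114; sign = (−1)^114 = +1.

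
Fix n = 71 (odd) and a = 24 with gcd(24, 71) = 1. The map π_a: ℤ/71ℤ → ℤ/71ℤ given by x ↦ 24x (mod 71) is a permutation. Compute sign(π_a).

Orbit of 2 under x↦24x: [2, 48, 16, 29, 57, 19, 30]… (length divides ord_71(24)).
Cycle lengths of π_24 on ℤ/71ℤ: [35, 35, 1]; 3 cycles in total.
Σ(ℓ_i−1) = 71−3 = 68; sign = (−1)^68 = +1.

+1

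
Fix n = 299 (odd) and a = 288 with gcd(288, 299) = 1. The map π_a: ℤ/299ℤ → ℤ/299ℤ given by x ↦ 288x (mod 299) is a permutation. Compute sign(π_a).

-1

Orbit of 1 under x↦288x: [1, 288, 121, 164, 289, 110, 285]… (length divides ord_299(288)).
Cycle type of π: 132×2 + 12 + 11×2 + 1; total 6 cycles.
Σ(ℓ_i−1) = 299−6 = 293; sign = (−1)^293 = -1.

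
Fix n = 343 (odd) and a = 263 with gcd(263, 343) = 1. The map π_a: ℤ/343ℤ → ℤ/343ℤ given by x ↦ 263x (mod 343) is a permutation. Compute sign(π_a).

Orbit of 324 under x↦263x: [324, 148, 165, 177, 246, 214, 30]… (length divides ord_343(263)).
Decompose π into cycles: lengths [21, 21, 21, 21, 21, 21, 21, 21, 21, 21, 21, 21, 21, 21, 3, 3, 3, 3, 3, 3, 3, 3, 3, 3, 3, 3, 3, 3, 3, 3, 1] (31 cycles, including the fixed point 0).
sign(π) = (−1)^{n − #cycles} = (−1)^{343−31} = (−1)^312 = +1.
The Jacobi symbol (263|343) = +1 (Zolotarev) agrees.

+1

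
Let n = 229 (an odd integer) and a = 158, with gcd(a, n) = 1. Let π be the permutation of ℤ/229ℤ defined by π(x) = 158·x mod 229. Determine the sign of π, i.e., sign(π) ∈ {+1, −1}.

Trace 94: π^k(94) = [94, 196, 53, 130, 159, 161, 19] for k=0..6.
Cycle lengths of π_158 on ℤ/229ℤ: [57, 57, 57, 57, 1]; 5 cycles in total.
sign(π) = (−1)^{n − #cycles} = (−1)^{229−5} = (−1)^224 = +1.
Check: (158/229) = +1 by Zolotarev.

+1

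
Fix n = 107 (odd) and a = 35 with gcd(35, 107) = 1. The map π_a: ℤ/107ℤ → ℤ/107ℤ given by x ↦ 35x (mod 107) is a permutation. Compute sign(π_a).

Start at x=62: 62 → 30 → 87 → 49 → 3 → 105 → 37 → … (one orbit).
Decompose π into cycles: lengths [53, 53, 1] (3 cycles, including the fixed point 0).
n − c = 107 − 3 = 104; sign = (−1)^104 = +1.
Via Zolotarev, sign(π_{35}) = (35|107) = +1.

+1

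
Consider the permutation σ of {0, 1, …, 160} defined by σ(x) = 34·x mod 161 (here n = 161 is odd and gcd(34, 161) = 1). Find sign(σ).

+1

Start at x=160: 160 → 127 → 132 → 141 → 125 → 64 → 83 → … (one orbit).
The orbit structure of x ↦ 34x mod 161: 11 orbits of sizes [22, 22, 22, 22, 22, 22, 22, 2, 2, 2, 1].
Σ(ℓ_i−1) = 161−11 = 150; sign = (−1)^150 = +1.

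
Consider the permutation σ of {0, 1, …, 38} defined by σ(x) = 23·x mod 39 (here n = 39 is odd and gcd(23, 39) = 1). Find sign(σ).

Start at x=22: 22 → 38 → 16 → 17 → 1 → 23 → 22 (one orbit).
The orbit structure of x ↦ 23x mod 39: 8 orbits of sizes [6, 6, 6, 6, 6, 6, 2, 1].
With 8 cycles on 39 points, sign = (−1)^{39−8} = -1.
(23|39)_J = -1 (Zolotarev's lemma cross-check).

-1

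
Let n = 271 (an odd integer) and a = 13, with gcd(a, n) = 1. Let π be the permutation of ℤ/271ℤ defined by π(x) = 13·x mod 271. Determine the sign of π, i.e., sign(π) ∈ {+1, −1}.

Orbit of 248 under x↦13x: [248, 243, 178, 146, 1, 13, 169]… (length divides ord_271(13)).
Cycle lengths of π_13 on ℤ/271ℤ: [18, 18, 18, 18, 18, 18, 18, 18, 18, 18, 18, 18, 18, 18, 18, 1]; 16 cycles in total.
16 cycles on 271: each ℓ→(−1)^(ℓ−1), product (−1)^255 = -1.
Zolotarev: (13|271) = -1, matching the cycle-count sign.

-1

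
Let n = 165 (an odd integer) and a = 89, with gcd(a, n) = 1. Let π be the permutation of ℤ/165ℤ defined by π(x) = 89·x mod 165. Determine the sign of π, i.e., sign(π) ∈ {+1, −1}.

Orbit of 1 under x↦89x: [1, 89]… (length divides ord_165(89)).
Decompose π into cycles: lengths [2, 2, 2, 2, 2, 2, 2, 2, 2, 2, 2, 2, 2, 2, 2, 2, 2, 2, 2, 2, 2, 2, 2, 2, 2, 2, 2, 2, 2, 2, 2, 2, 2, 2, 2, 2, 2, 2, 2, 2, 2, 2, 2, 2, 2, 2, 2, 2, 2, 2, 2, 2, 2, 2, 2, 2, 2, 2, 2, 2, 2, 2, 2, 2, 2, 2, 2, 2, 2, 2, 2, 2, 2, 2, 2, 2, 2, 1, 1, 1, 1, 1, 1, 1, 1, 1, 1, 1] (88 cycles, including the fixed point 0).
165 − 88 = 77 transpositions; sign(π) = (−1)^77 = -1.

-1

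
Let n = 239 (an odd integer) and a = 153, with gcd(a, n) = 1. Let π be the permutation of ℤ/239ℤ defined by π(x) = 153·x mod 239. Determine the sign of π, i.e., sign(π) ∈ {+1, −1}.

+1

Orbit of 116 under x↦153x: [116, 62, 165, 150, 6, 201, 161]… (length divides ord_239(153)).
The orbit structure of x ↦ 153x mod 239: 3 orbits of sizes [119, 119, 1].
With 3 cycles on 239 points, sign = (−1)^{239−3} = +1.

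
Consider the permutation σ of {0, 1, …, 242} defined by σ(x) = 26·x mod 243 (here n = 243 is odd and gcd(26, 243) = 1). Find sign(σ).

Trace 109: π^k(109) = [109, 161, 55, 215, 1, 26, 190] for k=0..6.
The orbit structure of x ↦ 26x mod 243: 32 orbits of sizes [18, 18, 18, 18, 18, 18, 18, 18, 18, 6, 6, 6, 6, 6, 6, 6, 6, 6, 2, 2, 2, 2, 2, 2, 2, 2, 2, 2, 2, 2, 2, 1].
32 cycles on 243: each ℓ→(−1)^(ℓ−1), product (−1)^211 = -1.
Via Zolotarev, sign(π_{26}) = (26|243) = -1.

-1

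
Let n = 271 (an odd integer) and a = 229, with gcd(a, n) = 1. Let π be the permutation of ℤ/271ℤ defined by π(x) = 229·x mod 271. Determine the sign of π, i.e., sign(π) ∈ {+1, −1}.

Orbit of 16 under x↦229x: [16, 141, 40, 217, 100, 136, 250]… (length divides ord_271(229)).
3 cycles of lengths [135, 135, 1].
n − c = 271 − 3 = 268; sign = (−1)^268 = +1.
The Jacobi symbol (229|271) = +1 (Zolotarev) agrees.

+1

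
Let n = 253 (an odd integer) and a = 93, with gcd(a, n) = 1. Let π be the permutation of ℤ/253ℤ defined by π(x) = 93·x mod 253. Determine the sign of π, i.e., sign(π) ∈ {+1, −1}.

Orbit of 93 under x↦93x: [93, 47, 70, 185, 1]… (length divides ord_253(93)).
Decompose π into cycles: lengths [5, 5, 5, 5, 5, 5, 5, 5, 5, 5, 5, 5, 5, 5, 5, 5, 5, 5, 5, 5, 5, 5, 5, 5, 5, 5, 5, 5, 5, 5, 5, 5, 5, 5, 5, 5, 5, 5, 5, 5, 5, 5, 5, 5, 5, 5, 1, 1, 1, 1, 1, 1, 1, 1, 1, 1, 1, 1, 1, 1, 1, 1, 1, 1, 1, 1, 1, 1, 1] (69 cycles, including the fixed point 0).
Σ(ℓ_i−1) = 253−69 = 184; sign = (−1)^184 = +1.
The Jacobi symbol (93|253) = +1 (Zolotarev) agrees.

+1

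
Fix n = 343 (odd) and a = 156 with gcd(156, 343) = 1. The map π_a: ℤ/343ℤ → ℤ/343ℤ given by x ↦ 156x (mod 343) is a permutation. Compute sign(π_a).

Start at x=142: 142 → 200 → 330 → 30 → 221 → 176 → 16 → … (one orbit).
Cycle lengths of π_156 on ℤ/343ℤ: [147, 147, 21, 21, 3, 3, 1]; 7 cycles in total.
sign(π) = (−1)^{n − #cycles} = (−1)^{343−7} = (−1)^336 = +1.
(156|343)_J = +1 (Zolotarev's lemma cross-check).

+1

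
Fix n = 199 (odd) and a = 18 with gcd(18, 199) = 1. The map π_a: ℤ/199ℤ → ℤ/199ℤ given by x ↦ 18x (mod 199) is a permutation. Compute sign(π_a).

Trace 62: π^k(62) = [62, 121, 188, 1, 18, 125, 61] for k=0..6.
π_18 has 19 disjoint cycles with lengths [11, 11, 11, 11, 11, 11, 11, 11, 11, 11, 11, 11, 11, 11, 11, 11, 11, 11, 1] on {0,…,198}.
sign(π) = (−1)^{n − #cycles} = (−1)^{199−19} = (−1)^180 = +1.
Zolotarev: (18|199) = +1, matching the cycle-count sign.

+1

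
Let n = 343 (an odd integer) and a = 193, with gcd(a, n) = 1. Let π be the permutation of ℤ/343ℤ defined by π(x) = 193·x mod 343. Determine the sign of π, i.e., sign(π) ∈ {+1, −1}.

Orbit of 288 under x↦193x: [288, 18, 44, 260, 102, 135, 330]… (length divides ord_343(193)).
Cycle lengths of π_193 on ℤ/343ℤ: [147, 147, 21, 21, 3, 3, 1]; 7 cycles in total.
7 cycles on 343: each ℓ→(−1)^(ℓ−1), product (−1)^336 = +1.
Via Zolotarev, sign(π_{193}) = (193|343) = +1.

+1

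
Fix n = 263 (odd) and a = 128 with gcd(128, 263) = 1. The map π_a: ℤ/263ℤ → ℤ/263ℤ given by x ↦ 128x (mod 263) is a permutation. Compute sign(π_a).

Trace 169: π^k(169) = [169, 66, 32, 151, 129, 206, 68] for k=0..6.
π_128 has 3 disjoint cycles with lengths [131, 131, 1] on {0,…,262}.
With 3 cycles on 263 points, sign = (−1)^{263−3} = +1.

+1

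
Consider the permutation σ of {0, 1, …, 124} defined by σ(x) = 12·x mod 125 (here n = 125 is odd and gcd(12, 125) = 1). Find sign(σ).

-1

Start at x=17: 17 → 79 → 73 → 1 → 12 → 19 → 103 → … (one orbit).
The orbit structure of x ↦ 12x mod 125: 4 orbits of sizes [100, 20, 4, 1].
sign(π) = (−1)^{n − #cycles} = (−1)^{125−4} = (−1)^121 = -1.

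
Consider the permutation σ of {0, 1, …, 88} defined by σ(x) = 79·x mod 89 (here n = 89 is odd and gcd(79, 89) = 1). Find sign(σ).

+1

Trace 39: π^k(39) = [39, 55, 73, 71, 2, 69, 22] for k=0..6.
Decompose π into cycles: lengths [44, 44, 1] (3 cycles, including the fixed point 0).
3 cycles on 89: each ℓ→(−1)^(ℓ−1), product (−1)^86 = +1.
The Jacobi symbol (79|89) = +1 (Zolotarev) agrees.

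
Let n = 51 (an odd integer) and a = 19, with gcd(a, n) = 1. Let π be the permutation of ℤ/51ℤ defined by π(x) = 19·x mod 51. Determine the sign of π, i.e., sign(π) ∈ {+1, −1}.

+1

Start at x=49: 49 → 13 → 43 → 1 → 19 → 4 → 25 → … (one orbit).
The orbit structure of x ↦ 19x mod 51: 9 orbits of sizes [8, 8, 8, 8, 8, 8, 1, 1, 1].
9 cycles on 51: each ℓ→(−1)^(ℓ−1), product (−1)^42 = +1.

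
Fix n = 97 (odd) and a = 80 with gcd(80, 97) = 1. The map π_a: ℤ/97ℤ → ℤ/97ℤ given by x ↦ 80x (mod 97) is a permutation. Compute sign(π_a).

Orbit of 88 under x↦80x: [88, 56, 18, 82, 61, 30, 72]… (length divides ord_97(80)).
Cycle type of π: 96 + 1; total 2 cycles.
n − c = 97 − 2 = 95; sign = (−1)^95 = -1.

-1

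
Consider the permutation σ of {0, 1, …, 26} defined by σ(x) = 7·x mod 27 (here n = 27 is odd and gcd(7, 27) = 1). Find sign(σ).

Orbit of 16 under x↦7x: [16, 4, 1, 7, 22, 19, 25]… (length divides ord_27(7)).
Cycle type of π: 9×2 + 3×2 + 1×3; total 7 cycles.
With 7 cycles on 27 points, sign = (−1)^{27−7} = +1.

+1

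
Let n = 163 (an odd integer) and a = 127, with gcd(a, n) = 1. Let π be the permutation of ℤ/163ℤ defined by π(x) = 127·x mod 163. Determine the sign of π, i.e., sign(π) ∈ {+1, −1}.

-1

Orbit of 64 under x↦127x: [64, 141, 140, 13, 21, 59, 158]… (length divides ord_163(127)).
Decompose π into cycles: lengths [54, 54, 54, 1] (4 cycles, including the fixed point 0).
163 − 4 = 159 transpositions; sign(π) = (−1)^159 = -1.
The Jacobi symbol (127|163) = -1 (Zolotarev) agrees.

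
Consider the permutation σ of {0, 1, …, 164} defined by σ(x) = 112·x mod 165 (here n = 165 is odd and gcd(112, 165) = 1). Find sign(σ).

Trace 118: π^k(118) = [118, 16, 142, 64, 73, 91, 127] for k=0..6.
Decompose π into cycles: lengths [20, 20, 20, 20, 20, 20, 10, 10, 10, 4, 4, 4, 1, 1, 1] (15 cycles, including the fixed point 0).
n − c = 165 − 15 = 150; sign = (−1)^150 = +1.
Via Zolotarev, sign(π_{112}) = (112|165) = +1.

+1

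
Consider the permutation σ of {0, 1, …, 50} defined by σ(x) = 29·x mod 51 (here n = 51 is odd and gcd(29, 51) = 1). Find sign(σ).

Orbit of 1 under x↦29x: [1, 29, 25, 11, 13, 20, 19]… (length divides ord_51(29)).
π_29 has 5 disjoint cycles with lengths [16, 16, 16, 2, 1] on {0,…,50}.
n − c = 51 − 5 = 46; sign = (−1)^46 = +1.

+1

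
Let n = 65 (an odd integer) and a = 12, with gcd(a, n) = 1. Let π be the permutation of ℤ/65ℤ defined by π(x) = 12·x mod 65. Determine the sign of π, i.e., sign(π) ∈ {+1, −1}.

Orbit of 38 under x↦12x: [38, 1, 12, 14]… (length divides ord_65(12)).
Cycle type of π: 4×13 + 2×6 + 1; total 20 cycles.
sign(π) = (−1)^{n − #cycles} = (−1)^{65−20} = (−1)^45 = -1.

-1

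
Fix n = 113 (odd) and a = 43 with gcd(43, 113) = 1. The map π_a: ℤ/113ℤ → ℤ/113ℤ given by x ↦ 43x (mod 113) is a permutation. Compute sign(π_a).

Start at x=50: 50 → 3 → 16 → 10 → 91 → 71 → 2 → … (one orbit).
Cycle lengths of π_43 on ℤ/113ℤ: [112, 1]; 2 cycles in total.
With 2 cycles on 113 points, sign = (−1)^{113−2} = -1.
Check: (43/113) = -1 by Zolotarev.

-1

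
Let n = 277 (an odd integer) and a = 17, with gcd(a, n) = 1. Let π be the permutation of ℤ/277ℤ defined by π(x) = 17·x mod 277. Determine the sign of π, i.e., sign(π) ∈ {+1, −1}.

-1

Start at x=250: 250 → 95 → 230 → 32 → 267 → 107 → 157 → … (one orbit).
2 cycles of lengths [276, 1].
Σ(ℓ_i−1) = 277−2 = 275; sign = (−1)^275 = -1.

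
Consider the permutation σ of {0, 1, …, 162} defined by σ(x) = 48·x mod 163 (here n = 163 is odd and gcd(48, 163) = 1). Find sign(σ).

-1

Start at x=61: 61 → 157 → 38 → 31 → 21 → 30 → 136 → … (one orbit).
Cycle lengths of π_48 on ℤ/163ℤ: [54, 54, 54, 1]; 4 cycles in total.
sign(π) = (−1)^{n − #cycles} = (−1)^{163−4} = (−1)^159 = -1.
Zolotarev: (48|163) = -1, matching the cycle-count sign.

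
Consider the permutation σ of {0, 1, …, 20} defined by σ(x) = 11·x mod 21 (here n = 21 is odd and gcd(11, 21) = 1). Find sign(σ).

-1

Orbit of 1 under x↦11x: [1, 11, 16, 8, 4, 2]… (length divides ord_21(11)).
π_11 has 6 disjoint cycles with lengths [6, 6, 3, 3, 2, 1] on {0,…,20}.
Σ(ℓ_i−1) = 21−6 = 15; sign = (−1)^15 = -1.
The Jacobi symbol (11|21) = -1 (Zolotarev) agrees.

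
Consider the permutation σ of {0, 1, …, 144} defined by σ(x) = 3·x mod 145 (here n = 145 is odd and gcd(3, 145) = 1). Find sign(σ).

Trace 129: π^k(129) = [129, 97, 1, 3, 9, 27, 81] for k=0..6.
Cycle type of π: 28×5 + 4 + 1; total 7 cycles.
With 7 cycles on 145 points, sign = (−1)^{145−7} = +1.

+1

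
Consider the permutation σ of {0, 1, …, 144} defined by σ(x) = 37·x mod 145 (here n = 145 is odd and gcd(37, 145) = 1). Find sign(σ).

+1

Orbit of 81 under x↦37x: [81, 97, 109, 118, 16, 12, 9]… (length divides ord_145(37)).
The orbit structure of x ↦ 37x mod 145: 7 orbits of sizes [28, 28, 28, 28, 28, 4, 1].
n − c = 145 − 7 = 138; sign = (−1)^138 = +1.
Check: (37/145) = +1 by Zolotarev.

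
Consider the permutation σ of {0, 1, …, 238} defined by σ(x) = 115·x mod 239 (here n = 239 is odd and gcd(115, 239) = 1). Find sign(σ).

-1

Start at x=91: 91 → 188 → 110 → 222 → 196 → 74 → 145 → … (one orbit).
Cycle type of π: 238 + 1; total 2 cycles.
n − c = 239 − 2 = 237; sign = (−1)^237 = -1.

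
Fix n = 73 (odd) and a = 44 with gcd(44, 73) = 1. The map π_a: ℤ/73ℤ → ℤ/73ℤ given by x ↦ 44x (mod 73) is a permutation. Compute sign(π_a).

-1

Trace 63: π^k(63) = [63, 71, 58, 70, 14, 32, 21] for k=0..6.
Cycle type of π: 72 + 1; total 2 cycles.
Σ(ℓ_i−1) = 73−2 = 71; sign = (−1)^71 = -1.
(44|73)_J = -1 (Zolotarev's lemma cross-check).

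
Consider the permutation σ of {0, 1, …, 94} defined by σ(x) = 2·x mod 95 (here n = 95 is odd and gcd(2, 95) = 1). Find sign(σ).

+1

Start at x=3: 3 → 6 → 12 → 24 → 48 → 1 → 2 → … (one orbit).
π_2 has 5 disjoint cycles with lengths [36, 36, 18, 4, 1] on {0,…,94}.
n − c = 95 − 5 = 90; sign = (−1)^90 = +1.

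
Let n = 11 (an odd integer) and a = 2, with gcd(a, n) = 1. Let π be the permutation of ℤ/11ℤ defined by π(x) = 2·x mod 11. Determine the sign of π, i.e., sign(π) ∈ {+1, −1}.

-1

Trace 3: π^k(3) = [3, 6, 1, 2, 4, 8, 5] for k=0..6.
Decompose π into cycles: lengths [10, 1] (2 cycles, including the fixed point 0).
n − c = 11 − 2 = 9; sign = (−1)^9 = -1.
Zolotarev: (2|11) = -1, matching the cycle-count sign.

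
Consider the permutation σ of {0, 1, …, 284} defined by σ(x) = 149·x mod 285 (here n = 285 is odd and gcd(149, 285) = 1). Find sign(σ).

-1

Start at x=104: 104 → 106 → 119 → 61 → 254 → 226 → 44 → … (one orbit).
The orbit structure of x ↦ 149x mod 285: 24 orbits of sizes [18, 18, 18, 18, 18, 18, 18, 18, 18, 18, 18, 18, 18, 18, 9, 9, 2, 2, 2, 2, 2, 2, 2, 1].
n − c = 285 − 24 = 261; sign = (−1)^261 = -1.
The Jacobi symbol (149|285) = -1 (Zolotarev) agrees.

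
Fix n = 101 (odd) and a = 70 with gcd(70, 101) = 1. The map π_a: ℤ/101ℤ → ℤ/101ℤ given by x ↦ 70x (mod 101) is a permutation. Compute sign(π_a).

+1

Trace 24: π^k(24) = [24, 64, 36, 96, 54, 43, 81] for k=0..6.
Decompose π into cycles: lengths [50, 50, 1] (3 cycles, including the fixed point 0).
101 − 3 = 98 transpositions; sign(π) = (−1)^98 = +1.
The Jacobi symbol (70|101) = +1 (Zolotarev) agrees.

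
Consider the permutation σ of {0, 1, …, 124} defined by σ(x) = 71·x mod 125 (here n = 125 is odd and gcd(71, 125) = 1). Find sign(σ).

Orbit of 11 under x↦71x: [11, 31, 76, 21, 116, 111, 6]… (length divides ord_125(71)).
Cycle lengths of π_71 on ℤ/125ℤ: [25, 25, 25, 25, 5, 5, 5, 5, 1, 1, 1, 1, 1]; 13 cycles in total.
125 − 13 = 112 transpositions; sign(π) = (−1)^112 = +1.
(71|125)_J = +1 (Zolotarev's lemma cross-check).

+1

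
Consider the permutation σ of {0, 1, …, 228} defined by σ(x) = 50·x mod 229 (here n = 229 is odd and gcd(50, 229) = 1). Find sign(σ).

-1

Trace 15: π^k(15) = [15, 63, 173, 177, 148, 72, 165] for k=0..6.
Cycle type of π: 228 + 1; total 2 cycles.
2 cycles on 229: each ℓ→(−1)^(ℓ−1), product (−1)^227 = -1.
Via Zolotarev, sign(π_{50}) = (50|229) = -1.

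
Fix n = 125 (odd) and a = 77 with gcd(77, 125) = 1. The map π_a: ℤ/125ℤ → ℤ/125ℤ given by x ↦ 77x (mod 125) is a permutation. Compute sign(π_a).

Start at x=31: 31 → 12 → 49 → 23 → 21 → 117 → 9 → … (one orbit).
The orbit structure of x ↦ 77x mod 125: 4 orbits of sizes [100, 20, 4, 1].
n − c = 125 − 4 = 121; sign = (−1)^121 = -1.

-1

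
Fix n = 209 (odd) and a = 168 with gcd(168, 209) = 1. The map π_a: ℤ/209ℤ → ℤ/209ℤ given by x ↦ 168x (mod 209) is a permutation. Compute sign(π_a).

Trace 4: π^k(4) = [4, 45, 36, 196, 115, 92, 199] for k=0..6.
Cycle type of π: 45×4 + 9×2 + 5×2 + 1; total 9 cycles.
209 − 9 = 200 transpositions; sign(π) = (−1)^200 = +1.
(168|209)_J = +1 (Zolotarev's lemma cross-check).

+1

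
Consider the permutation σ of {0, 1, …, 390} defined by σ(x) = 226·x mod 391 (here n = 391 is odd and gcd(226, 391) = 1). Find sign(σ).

+1

Start at x=201: 201 → 70 → 180 → 16 → 97 → 26 → 11 → … (one orbit).
Cycle lengths of π_226 on ℤ/391ℤ: [176, 176, 22, 16, 1]; 5 cycles in total.
Σ(ℓ_i−1) = 391−5 = 386; sign = (−1)^386 = +1.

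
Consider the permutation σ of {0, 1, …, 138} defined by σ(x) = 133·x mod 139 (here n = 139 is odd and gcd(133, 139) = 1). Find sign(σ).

Orbit of 116 under x↦133x: [116, 138, 6, 103, 77, 94, 131]… (length divides ord_139(133)).
4 cycles of lengths [46, 46, 46, 1].
139 − 4 = 135 transpositions; sign(π) = (−1)^135 = -1.

-1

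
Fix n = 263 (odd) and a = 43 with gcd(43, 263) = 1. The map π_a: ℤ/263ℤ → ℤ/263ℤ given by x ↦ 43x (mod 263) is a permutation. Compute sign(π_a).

+1

Trace 52: π^k(52) = [52, 132, 153, 4, 172, 32, 61] for k=0..6.
The orbit structure of x ↦ 43x mod 263: 3 orbits of sizes [131, 131, 1].
3 cycles on 263: each ℓ→(−1)^(ℓ−1), product (−1)^260 = +1.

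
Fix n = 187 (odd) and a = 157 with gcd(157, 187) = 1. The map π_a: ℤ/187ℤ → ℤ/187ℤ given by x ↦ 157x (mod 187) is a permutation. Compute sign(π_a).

Trace 157: π^k(157) = [157, 152, 115, 103, 89, 135, 64] for k=0..6.
Cycle lengths of π_157 on ℤ/187ℤ: [20, 20, 20, 20, 20, 20, 20, 20, 5, 5, 4, 4, 4, 4, 1]; 15 cycles in total.
15 cycles on 187: each ℓ→(−1)^(ℓ−1), product (−1)^172 = +1.
(157|187)_J = +1 (Zolotarev's lemma cross-check).

+1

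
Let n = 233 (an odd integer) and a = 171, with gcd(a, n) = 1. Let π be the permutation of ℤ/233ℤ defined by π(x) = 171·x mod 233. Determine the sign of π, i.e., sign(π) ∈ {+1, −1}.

Orbit of 91 under x↦171x: [91, 183, 71, 25, 81, 104, 76]… (length divides ord_233(171)).
Cycle lengths of π_171 on ℤ/233ℤ: [116, 116, 1]; 3 cycles in total.
Σ(ℓ_i−1) = 233−3 = 230; sign = (−1)^230 = +1.
Via Zolotarev, sign(π_{171}) = (171|233) = +1.

+1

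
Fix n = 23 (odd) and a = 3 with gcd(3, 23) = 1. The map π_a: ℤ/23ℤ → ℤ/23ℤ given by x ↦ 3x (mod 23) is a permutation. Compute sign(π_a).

Trace 4: π^k(4) = [4, 12, 13, 16, 2, 6, 18] for k=0..6.
The orbit structure of x ↦ 3x mod 23: 3 orbits of sizes [11, 11, 1].
With 3 cycles on 23 points, sign = (−1)^{23−3} = +1.
(3|23)_J = +1 (Zolotarev's lemma cross-check).

+1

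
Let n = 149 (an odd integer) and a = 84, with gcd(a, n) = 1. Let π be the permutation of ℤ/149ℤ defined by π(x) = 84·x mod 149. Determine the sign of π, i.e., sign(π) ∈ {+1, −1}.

-1

Orbit of 58 under x↦84x: [58, 104, 94, 148, 65, 96, 18]… (length divides ord_149(84)).
Decompose π into cycles: lengths [148, 1] (2 cycles, including the fixed point 0).
Σ(ℓ_i−1) = 149−2 = 147; sign = (−1)^147 = -1.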